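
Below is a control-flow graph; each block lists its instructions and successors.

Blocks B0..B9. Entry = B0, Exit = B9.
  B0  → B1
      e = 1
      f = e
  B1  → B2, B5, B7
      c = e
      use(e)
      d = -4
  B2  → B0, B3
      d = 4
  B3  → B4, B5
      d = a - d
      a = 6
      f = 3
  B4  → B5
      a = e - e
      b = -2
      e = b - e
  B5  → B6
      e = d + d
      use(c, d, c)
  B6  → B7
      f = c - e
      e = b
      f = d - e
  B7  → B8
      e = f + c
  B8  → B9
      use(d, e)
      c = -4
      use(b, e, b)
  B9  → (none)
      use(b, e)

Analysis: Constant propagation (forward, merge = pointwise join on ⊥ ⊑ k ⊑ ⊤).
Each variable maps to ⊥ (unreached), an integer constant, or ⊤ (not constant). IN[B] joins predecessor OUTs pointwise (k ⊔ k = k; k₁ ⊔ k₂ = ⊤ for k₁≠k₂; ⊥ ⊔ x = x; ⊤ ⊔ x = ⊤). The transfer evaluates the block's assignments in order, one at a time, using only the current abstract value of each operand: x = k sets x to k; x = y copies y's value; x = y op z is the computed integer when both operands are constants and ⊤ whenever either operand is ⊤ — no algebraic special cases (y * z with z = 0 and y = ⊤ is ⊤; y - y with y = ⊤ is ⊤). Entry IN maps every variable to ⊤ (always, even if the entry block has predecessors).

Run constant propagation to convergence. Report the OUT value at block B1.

Answer: {a: ⊤, b: ⊤, c: 1, d: -4, e: 1, f: 1}

Working:
Per-block solution:
  B0:   IN=(all ⊤)   OUT={e:1, f:1; rest ⊤}
  B1:   IN={e:1, f:1; rest ⊤}   OUT={c:1, d:-4, e:1, f:1; rest ⊤}
  B2:   IN={c:1, d:-4, e:1, f:1; rest ⊤}   OUT={c:1, d:4, e:1, f:1; rest ⊤}
  B3:   IN={c:1, d:4, e:1, f:1; rest ⊤}   OUT={a:6, c:1, e:1, f:3; rest ⊤}
  B4:   IN={a:6, c:1, e:1, f:3; rest ⊤}   OUT={a:0, b:-2, c:1, e:-3, f:3; rest ⊤}
  B5:   IN={c:1; rest ⊤}   OUT={c:1; rest ⊤}
  B6:   IN={c:1; rest ⊤}   OUT={c:1; rest ⊤}
  B7:   IN={c:1; rest ⊤}   OUT={c:1; rest ⊤}
  B8:   IN={c:1; rest ⊤}   OUT={c:-4; rest ⊤}
  B9:   IN={c:-4; rest ⊤}   OUT={c:-4; rest ⊤}

Merge at B1: IN[B1] = OUT[B0] = {a: ⊤, b: ⊤, c: ⊤, d: ⊤, e: 1, f: 1}
Applying B1's transfer function to that IN value gives OUT[B1] (row B1 above).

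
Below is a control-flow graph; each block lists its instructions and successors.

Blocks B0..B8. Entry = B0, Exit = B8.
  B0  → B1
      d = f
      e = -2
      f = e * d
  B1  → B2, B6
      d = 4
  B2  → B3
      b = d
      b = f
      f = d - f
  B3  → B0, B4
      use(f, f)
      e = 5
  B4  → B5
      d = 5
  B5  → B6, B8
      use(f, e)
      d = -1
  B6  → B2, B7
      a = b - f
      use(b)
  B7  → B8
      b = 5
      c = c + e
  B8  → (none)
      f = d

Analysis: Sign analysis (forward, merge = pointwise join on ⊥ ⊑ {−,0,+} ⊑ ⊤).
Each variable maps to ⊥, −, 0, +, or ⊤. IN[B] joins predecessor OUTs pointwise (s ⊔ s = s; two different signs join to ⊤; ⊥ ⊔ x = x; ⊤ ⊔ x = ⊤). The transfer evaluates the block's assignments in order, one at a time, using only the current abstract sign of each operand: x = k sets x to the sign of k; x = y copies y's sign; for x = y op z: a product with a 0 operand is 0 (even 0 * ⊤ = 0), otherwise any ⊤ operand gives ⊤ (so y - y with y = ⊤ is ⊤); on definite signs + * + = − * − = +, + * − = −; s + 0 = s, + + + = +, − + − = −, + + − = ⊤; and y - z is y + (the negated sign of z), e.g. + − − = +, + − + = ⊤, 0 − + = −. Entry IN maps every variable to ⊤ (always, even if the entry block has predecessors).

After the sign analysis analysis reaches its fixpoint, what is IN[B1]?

Answer: {a: ⊤, b: ⊤, c: ⊤, d: ⊤, e: -, f: ⊤}

Derivation:
Fixpoint table:
  B0:   IN=(all ⊤)   OUT={e:-; rest ⊤}
  B1:   IN={e:-; rest ⊤}   OUT={d:+, e:-; rest ⊤}
  B2:   IN=(all ⊤)   OUT=(all ⊤)
  B3:   IN=(all ⊤)   OUT={e:+; rest ⊤}
  B4:   IN={e:+; rest ⊤}   OUT={d:+, e:+; rest ⊤}
  B5:   IN={d:+, e:+; rest ⊤}   OUT={d:-, e:+; rest ⊤}
  B6:   IN=(all ⊤)   OUT=(all ⊤)
  B7:   IN=(all ⊤)   OUT={b:+; rest ⊤}
  B8:   IN=(all ⊤)   OUT=(all ⊤)

Merge at B1: IN[B1] = OUT[B0] = {a: ⊤, b: ⊤, c: ⊤, d: ⊤, e: -, f: ⊤}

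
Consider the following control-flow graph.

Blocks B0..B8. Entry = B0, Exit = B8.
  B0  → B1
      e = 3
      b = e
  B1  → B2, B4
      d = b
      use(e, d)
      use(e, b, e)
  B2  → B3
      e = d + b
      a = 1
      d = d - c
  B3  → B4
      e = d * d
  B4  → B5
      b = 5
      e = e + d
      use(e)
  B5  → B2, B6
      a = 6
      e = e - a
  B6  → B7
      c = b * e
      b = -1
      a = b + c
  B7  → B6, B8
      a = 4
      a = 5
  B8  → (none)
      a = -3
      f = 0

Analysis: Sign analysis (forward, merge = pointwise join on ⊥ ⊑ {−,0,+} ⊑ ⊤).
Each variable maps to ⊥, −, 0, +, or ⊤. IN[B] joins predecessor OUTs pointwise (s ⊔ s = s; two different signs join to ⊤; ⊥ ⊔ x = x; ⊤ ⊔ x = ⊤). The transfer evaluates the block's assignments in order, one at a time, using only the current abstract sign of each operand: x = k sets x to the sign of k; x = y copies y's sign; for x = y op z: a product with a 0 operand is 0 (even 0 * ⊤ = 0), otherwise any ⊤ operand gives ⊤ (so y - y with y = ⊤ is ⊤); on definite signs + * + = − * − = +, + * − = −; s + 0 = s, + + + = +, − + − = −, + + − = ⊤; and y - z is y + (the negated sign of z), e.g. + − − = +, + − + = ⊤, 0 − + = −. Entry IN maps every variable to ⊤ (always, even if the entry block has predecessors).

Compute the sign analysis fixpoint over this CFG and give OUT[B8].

Per-block solution:
  B0:  IN=(all ⊤)  OUT={b:+, e:+; rest ⊤}
  B1:  IN={b:+, e:+; rest ⊤}  OUT={b:+, d:+, e:+; rest ⊤}
  B2:  IN={b:+; rest ⊤}  OUT={a:+, b:+; rest ⊤}
  B3:  IN={a:+, b:+; rest ⊤}  OUT={a:+, b:+; rest ⊤}
  B4:  IN={b:+; rest ⊤}  OUT={b:+; rest ⊤}
  B5:  IN={b:+; rest ⊤}  OUT={a:+, b:+; rest ⊤}
  B6:  IN={a:+; rest ⊤}  OUT={b:-; rest ⊤}
  B7:  IN={b:-; rest ⊤}  OUT={a:+, b:-; rest ⊤}
  B8:  IN={a:+, b:-; rest ⊤}  OUT={a:-, b:-, f:0; rest ⊤}

Merge at B8: IN[B8] = OUT[B7] = {a: +, b: -, c: ⊤, d: ⊤, e: ⊤, f: ⊤}
Applying B8's transfer function to that IN value gives OUT[B8] (row B8 above).

Answer: {a: -, b: -, c: ⊤, d: ⊤, e: ⊤, f: 0}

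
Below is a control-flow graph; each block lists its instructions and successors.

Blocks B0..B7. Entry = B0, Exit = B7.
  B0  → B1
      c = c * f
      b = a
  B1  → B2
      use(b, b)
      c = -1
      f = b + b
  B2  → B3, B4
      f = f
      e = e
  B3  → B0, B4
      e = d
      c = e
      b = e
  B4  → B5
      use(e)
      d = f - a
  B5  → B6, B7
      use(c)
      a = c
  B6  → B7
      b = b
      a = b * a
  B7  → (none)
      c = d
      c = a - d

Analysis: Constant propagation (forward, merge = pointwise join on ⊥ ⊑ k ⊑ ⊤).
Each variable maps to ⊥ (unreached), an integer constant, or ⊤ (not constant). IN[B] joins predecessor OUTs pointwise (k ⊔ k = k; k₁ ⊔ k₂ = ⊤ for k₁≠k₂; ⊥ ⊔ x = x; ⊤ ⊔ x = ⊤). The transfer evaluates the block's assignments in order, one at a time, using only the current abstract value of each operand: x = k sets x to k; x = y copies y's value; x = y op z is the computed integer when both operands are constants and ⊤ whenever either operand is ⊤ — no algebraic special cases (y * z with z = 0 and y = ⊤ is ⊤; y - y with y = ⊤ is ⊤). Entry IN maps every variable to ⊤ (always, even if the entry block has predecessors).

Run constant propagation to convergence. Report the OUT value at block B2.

Per-block solution:
  B0: | IN=(all ⊤) | OUT=(all ⊤)
  B1: | IN=(all ⊤) | OUT={c:-1; rest ⊤}
  B2: | IN={c:-1; rest ⊤} | OUT={c:-1; rest ⊤}
  B3: | IN={c:-1; rest ⊤} | OUT=(all ⊤)
  B4: | IN=(all ⊤) | OUT=(all ⊤)
  B5: | IN=(all ⊤) | OUT=(all ⊤)
  B6: | IN=(all ⊤) | OUT=(all ⊤)
  B7: | IN=(all ⊤) | OUT=(all ⊤)

Merge at B2: IN[B2] = OUT[B1] = {a: ⊤, b: ⊤, c: -1, d: ⊤, e: ⊤, f: ⊤}
Applying B2's transfer function to that IN value gives OUT[B2] (row B2 above).

Answer: {a: ⊤, b: ⊤, c: -1, d: ⊤, e: ⊤, f: ⊤}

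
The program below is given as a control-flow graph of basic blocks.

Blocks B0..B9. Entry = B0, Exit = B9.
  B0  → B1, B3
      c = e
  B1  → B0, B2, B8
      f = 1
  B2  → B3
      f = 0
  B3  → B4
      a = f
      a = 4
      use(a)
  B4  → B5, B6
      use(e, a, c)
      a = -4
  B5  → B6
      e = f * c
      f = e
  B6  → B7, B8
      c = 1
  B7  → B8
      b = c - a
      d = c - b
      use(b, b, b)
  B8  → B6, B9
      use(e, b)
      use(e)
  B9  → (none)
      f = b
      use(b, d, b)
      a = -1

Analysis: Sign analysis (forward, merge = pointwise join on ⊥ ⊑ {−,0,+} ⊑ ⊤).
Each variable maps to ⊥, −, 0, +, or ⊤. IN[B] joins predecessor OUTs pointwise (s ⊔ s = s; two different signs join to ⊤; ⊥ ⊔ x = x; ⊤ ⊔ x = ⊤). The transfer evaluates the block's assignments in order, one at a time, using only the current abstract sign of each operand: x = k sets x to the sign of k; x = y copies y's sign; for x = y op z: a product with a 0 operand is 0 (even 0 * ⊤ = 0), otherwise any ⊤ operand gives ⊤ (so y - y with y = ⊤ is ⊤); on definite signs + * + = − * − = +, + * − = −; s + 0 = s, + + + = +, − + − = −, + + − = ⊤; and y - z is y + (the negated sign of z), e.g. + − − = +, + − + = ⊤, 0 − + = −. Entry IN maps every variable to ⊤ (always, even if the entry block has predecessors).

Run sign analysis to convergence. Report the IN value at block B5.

Answer: {a: -, b: ⊤, c: ⊤, d: ⊤, e: ⊤, f: ⊤}

Trace:
Per-block solution:
  B0:   IN=(all ⊤)   OUT=(all ⊤)
  B1:   IN=(all ⊤)   OUT={f:+; rest ⊤}
  B2:   IN={f:+; rest ⊤}   OUT={f:0; rest ⊤}
  B3:   IN=(all ⊤)   OUT={a:+; rest ⊤}
  B4:   IN={a:+; rest ⊤}   OUT={a:-; rest ⊤}
  B5:   IN={a:-; rest ⊤}   OUT={a:-; rest ⊤}
  B6:   IN=(all ⊤)   OUT={c:+; rest ⊤}
  B7:   IN={c:+; rest ⊤}   OUT={c:+; rest ⊤}
  B8:   IN=(all ⊤)   OUT=(all ⊤)
  B9:   IN=(all ⊤)   OUT={a:-; rest ⊤}

Merge at B5: IN[B5] = OUT[B4] = {a: -, b: ⊤, c: ⊤, d: ⊤, e: ⊤, f: ⊤}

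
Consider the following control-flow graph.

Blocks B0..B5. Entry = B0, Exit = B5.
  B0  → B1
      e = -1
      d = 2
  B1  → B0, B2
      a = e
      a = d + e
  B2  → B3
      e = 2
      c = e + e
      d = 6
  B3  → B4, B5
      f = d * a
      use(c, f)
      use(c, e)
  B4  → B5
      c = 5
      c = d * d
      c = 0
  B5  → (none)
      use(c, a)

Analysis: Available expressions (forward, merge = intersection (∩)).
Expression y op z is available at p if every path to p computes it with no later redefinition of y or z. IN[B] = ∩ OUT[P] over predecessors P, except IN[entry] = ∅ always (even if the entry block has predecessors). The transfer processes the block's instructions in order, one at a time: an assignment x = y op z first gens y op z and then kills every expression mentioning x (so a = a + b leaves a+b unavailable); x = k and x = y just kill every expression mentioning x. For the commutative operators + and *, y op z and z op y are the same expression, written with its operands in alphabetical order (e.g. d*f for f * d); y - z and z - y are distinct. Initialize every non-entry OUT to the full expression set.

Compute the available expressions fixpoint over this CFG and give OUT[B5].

Converged values:
  B0: | IN={} | OUT={}
  B1: | IN={} | OUT={d+e}
  B2: | IN={d+e} | OUT={e+e}
  B3: | IN={e+e} | OUT={a*d, e+e}
  B4: | IN={a*d, e+e} | OUT={a*d, d*d, e+e}
  B5: | IN={a*d, e+e} | OUT={a*d, e+e}

Merge at B5: IN[B5] = OUT[B3] ∩ OUT[B4] = {a*d, e+e}
Applying B5's transfer function to that IN value gives OUT[B5] (row B5 above).

Answer: {a*d, e+e}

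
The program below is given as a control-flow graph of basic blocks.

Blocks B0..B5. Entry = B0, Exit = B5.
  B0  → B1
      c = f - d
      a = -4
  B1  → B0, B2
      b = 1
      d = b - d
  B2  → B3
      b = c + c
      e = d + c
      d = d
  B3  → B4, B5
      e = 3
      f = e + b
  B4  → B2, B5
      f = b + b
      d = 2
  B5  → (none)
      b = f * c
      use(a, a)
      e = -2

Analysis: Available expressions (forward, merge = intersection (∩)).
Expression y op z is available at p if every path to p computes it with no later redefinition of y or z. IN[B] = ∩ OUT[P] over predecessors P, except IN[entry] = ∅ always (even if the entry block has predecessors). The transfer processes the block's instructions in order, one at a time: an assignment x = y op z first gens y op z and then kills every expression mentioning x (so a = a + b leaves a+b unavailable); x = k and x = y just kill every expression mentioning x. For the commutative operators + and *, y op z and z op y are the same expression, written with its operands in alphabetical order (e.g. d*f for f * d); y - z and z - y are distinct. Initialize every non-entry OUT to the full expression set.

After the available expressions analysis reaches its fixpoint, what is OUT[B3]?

Per-block solution:
  B0: | IN={} | OUT={f-d}
  B1: | IN={f-d} | OUT={}
  B2: | IN={} | OUT={c+c}
  B3: | IN={c+c} | OUT={b+e, c+c}
  B4: | IN={b+e, c+c} | OUT={b+b, b+e, c+c}
  B5: | IN={b+e, c+c} | OUT={c*f, c+c}

Merge at B3: IN[B3] = OUT[B2] = {c+c}
Applying B3's transfer function to that IN value gives OUT[B3] (row B3 above).

Answer: {b+e, c+c}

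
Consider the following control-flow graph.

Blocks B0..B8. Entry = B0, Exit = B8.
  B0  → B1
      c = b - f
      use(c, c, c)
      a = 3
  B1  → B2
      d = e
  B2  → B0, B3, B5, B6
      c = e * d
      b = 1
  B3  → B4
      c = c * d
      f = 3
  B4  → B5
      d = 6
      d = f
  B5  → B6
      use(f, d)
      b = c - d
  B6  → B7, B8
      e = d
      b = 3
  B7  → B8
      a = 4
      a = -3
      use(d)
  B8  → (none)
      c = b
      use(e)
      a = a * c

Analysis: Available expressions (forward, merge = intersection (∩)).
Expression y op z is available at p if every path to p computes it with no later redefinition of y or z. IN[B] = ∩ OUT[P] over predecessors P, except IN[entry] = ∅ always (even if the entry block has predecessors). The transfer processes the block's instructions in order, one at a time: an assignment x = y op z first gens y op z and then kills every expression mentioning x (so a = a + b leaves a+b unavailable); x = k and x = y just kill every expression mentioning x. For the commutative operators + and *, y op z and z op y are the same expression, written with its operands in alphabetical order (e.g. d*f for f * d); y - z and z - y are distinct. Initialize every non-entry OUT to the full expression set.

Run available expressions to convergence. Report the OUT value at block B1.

Per-block solution:
  B0: | IN={} | OUT={b-f}
  B1: | IN={b-f} | OUT={b-f}
  B2: | IN={b-f} | OUT={d*e}
  B3: | IN={d*e} | OUT={d*e}
  B4: | IN={d*e} | OUT={}
  B5: | IN={} | OUT={c-d}
  B6: | IN={} | OUT={}
  B7: | IN={} | OUT={}
  B8: | IN={} | OUT={}

Merge at B1: IN[B1] = OUT[B0] = {b-f}
Applying B1's transfer function to that IN value gives OUT[B1] (row B1 above).

Answer: {b-f}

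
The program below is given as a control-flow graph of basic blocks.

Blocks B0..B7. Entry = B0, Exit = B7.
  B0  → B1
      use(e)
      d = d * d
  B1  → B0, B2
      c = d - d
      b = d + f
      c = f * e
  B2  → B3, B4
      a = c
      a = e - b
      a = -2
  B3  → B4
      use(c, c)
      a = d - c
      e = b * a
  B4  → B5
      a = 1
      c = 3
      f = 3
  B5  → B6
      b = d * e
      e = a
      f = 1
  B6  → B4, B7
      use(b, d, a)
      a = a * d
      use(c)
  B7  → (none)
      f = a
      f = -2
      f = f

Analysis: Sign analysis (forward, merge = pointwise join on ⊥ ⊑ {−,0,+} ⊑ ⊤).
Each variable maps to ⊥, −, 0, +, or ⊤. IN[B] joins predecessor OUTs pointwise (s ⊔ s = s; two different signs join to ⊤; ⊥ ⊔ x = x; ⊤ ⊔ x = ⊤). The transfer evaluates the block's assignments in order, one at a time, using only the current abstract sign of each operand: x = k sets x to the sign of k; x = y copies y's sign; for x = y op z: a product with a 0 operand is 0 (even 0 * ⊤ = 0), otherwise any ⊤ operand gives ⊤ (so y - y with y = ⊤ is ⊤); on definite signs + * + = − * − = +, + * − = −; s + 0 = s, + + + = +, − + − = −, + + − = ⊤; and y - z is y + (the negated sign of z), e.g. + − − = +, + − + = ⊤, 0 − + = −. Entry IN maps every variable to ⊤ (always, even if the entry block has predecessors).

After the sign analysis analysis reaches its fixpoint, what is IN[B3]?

Answer: {a: -, b: ⊤, c: ⊤, d: ⊤, e: ⊤, f: ⊤}

Derivation:
Per-block solution:
  B0:   IN=(all ⊤)   OUT=(all ⊤)
  B1:   IN=(all ⊤)   OUT=(all ⊤)
  B2:   IN=(all ⊤)   OUT={a:-; rest ⊤}
  B3:   IN={a:-; rest ⊤}   OUT=(all ⊤)
  B4:   IN=(all ⊤)   OUT={a:+, c:+, f:+; rest ⊤}
  B5:   IN={a:+, c:+, f:+; rest ⊤}   OUT={a:+, c:+, e:+, f:+; rest ⊤}
  B6:   IN={a:+, c:+, e:+, f:+; rest ⊤}   OUT={c:+, e:+, f:+; rest ⊤}
  B7:   IN={c:+, e:+, f:+; rest ⊤}   OUT={c:+, e:+, f:-; rest ⊤}

Merge at B3: IN[B3] = OUT[B2] = {a: -, b: ⊤, c: ⊤, d: ⊤, e: ⊤, f: ⊤}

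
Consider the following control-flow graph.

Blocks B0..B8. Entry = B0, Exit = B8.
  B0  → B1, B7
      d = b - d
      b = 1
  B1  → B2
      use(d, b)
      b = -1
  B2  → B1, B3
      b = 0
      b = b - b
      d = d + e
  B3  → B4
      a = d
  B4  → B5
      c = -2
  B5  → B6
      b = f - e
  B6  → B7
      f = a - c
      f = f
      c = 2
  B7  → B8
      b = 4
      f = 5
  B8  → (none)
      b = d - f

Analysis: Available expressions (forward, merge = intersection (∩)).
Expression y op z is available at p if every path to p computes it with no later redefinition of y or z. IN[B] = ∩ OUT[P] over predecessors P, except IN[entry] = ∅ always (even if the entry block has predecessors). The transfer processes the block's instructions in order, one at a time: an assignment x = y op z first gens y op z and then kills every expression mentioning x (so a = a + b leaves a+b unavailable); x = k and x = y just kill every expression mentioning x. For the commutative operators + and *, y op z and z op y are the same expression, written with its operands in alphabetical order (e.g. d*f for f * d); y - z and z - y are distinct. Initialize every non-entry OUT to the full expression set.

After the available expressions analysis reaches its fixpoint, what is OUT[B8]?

Fixpoint table:
  B0:   IN={}   OUT={}
  B1:   IN={}   OUT={}
  B2:   IN={}   OUT={}
  B3:   IN={}   OUT={}
  B4:   IN={}   OUT={}
  B5:   IN={}   OUT={f-e}
  B6:   IN={f-e}   OUT={}
  B7:   IN={}   OUT={}
  B8:   IN={}   OUT={d-f}

Merge at B8: IN[B8] = OUT[B7] = {}
Applying B8's transfer function to that IN value gives OUT[B8] (row B8 above).

Answer: {d-f}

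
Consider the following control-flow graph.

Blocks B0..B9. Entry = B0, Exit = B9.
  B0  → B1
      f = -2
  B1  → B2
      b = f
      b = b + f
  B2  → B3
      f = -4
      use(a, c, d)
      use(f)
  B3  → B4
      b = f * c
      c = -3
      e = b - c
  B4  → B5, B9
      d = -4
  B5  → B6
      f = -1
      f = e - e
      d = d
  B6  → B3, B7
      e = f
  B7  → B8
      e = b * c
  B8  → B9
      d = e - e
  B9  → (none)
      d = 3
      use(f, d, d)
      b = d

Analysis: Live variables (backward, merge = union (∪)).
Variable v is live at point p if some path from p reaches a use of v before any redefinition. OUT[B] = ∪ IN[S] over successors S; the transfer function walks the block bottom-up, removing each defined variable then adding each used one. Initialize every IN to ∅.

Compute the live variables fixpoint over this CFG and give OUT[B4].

Answer: {b, c, d, e, f}

Derivation:
Per-block solution:
  B0: | IN={a, c, d} | OUT={a, c, d, f}
  B1: | IN={a, c, d, f} | OUT={a, c, d}
  B2: | IN={a, c, d} | OUT={c, f}
  B3: | IN={c, f} | OUT={b, c, e, f}
  B4: | IN={b, c, e, f} | OUT={b, c, d, e, f}
  B5: | IN={b, c, d, e} | OUT={b, c, f}
  B6: | IN={b, c, f} | OUT={b, c, f}
  B7: | IN={b, c, f} | OUT={e, f}
  B8: | IN={e, f} | OUT={f}
  B9: | IN={f} | OUT={}

Merge at B4: OUT[B4] = IN[B5] ⊔ IN[B9] = {b, c, d, e, f}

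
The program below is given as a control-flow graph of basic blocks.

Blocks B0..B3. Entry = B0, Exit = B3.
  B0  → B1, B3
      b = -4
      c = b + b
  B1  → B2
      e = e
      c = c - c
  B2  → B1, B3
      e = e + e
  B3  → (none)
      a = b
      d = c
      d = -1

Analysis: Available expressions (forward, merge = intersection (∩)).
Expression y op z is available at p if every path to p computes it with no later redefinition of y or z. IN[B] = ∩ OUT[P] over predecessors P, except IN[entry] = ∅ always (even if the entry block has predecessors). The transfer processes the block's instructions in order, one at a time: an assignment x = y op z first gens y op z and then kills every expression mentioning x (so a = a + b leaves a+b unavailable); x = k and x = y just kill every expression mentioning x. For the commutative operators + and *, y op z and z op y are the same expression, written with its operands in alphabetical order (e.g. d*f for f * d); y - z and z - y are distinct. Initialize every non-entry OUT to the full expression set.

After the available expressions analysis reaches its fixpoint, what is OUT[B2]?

Fixpoint table:
  B0:  IN={}  OUT={b+b}
  B1:  IN={b+b}  OUT={b+b}
  B2:  IN={b+b}  OUT={b+b}
  B3:  IN={b+b}  OUT={b+b}

Merge at B2: IN[B2] = OUT[B1] = {b+b}
Applying B2's transfer function to that IN value gives OUT[B2] (row B2 above).

Answer: {b+b}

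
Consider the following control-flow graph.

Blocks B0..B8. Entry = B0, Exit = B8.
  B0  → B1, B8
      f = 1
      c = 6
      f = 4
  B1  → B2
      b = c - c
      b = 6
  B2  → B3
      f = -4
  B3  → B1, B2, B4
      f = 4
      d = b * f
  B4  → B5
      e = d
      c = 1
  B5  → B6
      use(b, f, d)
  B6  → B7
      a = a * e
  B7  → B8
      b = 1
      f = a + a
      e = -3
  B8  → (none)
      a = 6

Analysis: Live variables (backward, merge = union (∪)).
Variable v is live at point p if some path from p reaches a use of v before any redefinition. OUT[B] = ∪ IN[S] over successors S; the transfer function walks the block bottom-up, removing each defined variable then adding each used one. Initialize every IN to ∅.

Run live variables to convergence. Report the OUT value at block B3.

Per-block solution:
  B0:  IN={a}  OUT={a, c}
  B1:  IN={a, c}  OUT={a, b, c}
  B2:  IN={a, b, c}  OUT={a, b, c}
  B3:  IN={a, b, c}  OUT={a, b, c, d, f}
  B4:  IN={a, b, d, f}  OUT={a, b, d, e, f}
  B5:  IN={a, b, d, e, f}  OUT={a, e}
  B6:  IN={a, e}  OUT={a}
  B7:  IN={a}  OUT={}
  B8:  IN={}  OUT={}

Merge at B3: OUT[B3] = IN[B1] ⊔ IN[B2] ⊔ IN[B4] = {a, b, c, d, f}

Answer: {a, b, c, d, f}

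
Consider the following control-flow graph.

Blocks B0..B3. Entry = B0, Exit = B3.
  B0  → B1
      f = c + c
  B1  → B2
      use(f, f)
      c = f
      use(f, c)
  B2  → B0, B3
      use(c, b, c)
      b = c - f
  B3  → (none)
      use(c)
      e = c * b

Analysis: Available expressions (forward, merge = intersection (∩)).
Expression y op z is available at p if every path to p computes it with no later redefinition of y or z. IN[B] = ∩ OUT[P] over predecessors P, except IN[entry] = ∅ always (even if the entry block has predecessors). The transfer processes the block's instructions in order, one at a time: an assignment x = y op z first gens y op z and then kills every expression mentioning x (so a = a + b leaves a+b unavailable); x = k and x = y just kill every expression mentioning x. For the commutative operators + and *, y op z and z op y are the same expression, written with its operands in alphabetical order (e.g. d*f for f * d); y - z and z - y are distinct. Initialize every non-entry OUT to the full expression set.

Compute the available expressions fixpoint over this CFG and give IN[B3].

Fixpoint table:
  B0: | IN={} | OUT={c+c}
  B1: | IN={c+c} | OUT={}
  B2: | IN={} | OUT={c-f}
  B3: | IN={c-f} | OUT={b*c, c-f}

Merge at B3: IN[B3] = OUT[B2] = {c-f}

Answer: {c-f}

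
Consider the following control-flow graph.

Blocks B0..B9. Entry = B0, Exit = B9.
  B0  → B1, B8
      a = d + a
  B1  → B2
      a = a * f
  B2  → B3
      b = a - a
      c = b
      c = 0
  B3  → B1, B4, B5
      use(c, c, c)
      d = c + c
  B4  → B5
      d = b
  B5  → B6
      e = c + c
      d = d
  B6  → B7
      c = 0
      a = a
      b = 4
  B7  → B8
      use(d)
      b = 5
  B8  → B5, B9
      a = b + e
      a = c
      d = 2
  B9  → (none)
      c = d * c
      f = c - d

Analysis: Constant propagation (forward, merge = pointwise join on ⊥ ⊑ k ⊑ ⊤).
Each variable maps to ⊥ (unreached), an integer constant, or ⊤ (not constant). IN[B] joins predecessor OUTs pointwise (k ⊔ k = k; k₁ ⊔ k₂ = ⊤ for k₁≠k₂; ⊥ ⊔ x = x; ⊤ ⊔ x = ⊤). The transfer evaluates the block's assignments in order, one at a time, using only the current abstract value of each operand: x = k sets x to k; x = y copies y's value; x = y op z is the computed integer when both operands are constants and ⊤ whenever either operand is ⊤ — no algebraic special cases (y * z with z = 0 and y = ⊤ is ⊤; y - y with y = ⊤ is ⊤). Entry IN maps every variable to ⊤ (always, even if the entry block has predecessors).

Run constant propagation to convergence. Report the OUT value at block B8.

Per-block solution:
  B0: | IN=(all ⊤) | OUT=(all ⊤)
  B1: | IN=(all ⊤) | OUT=(all ⊤)
  B2: | IN=(all ⊤) | OUT={c:0; rest ⊤}
  B3: | IN={c:0; rest ⊤} | OUT={c:0, d:0; rest ⊤}
  B4: | IN={c:0, d:0; rest ⊤} | OUT={c:0; rest ⊤}
  B5: | IN=(all ⊤) | OUT=(all ⊤)
  B6: | IN=(all ⊤) | OUT={b:4, c:0; rest ⊤}
  B7: | IN={b:4, c:0; rest ⊤} | OUT={b:5, c:0; rest ⊤}
  B8: | IN=(all ⊤) | OUT={d:2; rest ⊤}
  B9: | IN={d:2; rest ⊤} | OUT={d:2; rest ⊤}

Merge at B8: IN[B8] = OUT[B0] ⊔ OUT[B7] = {a: ⊤, b: ⊤, c: ⊤, d: ⊤, e: ⊤, f: ⊤}
Applying B8's transfer function to that IN value gives OUT[B8] (row B8 above).

Answer: {a: ⊤, b: ⊤, c: ⊤, d: 2, e: ⊤, f: ⊤}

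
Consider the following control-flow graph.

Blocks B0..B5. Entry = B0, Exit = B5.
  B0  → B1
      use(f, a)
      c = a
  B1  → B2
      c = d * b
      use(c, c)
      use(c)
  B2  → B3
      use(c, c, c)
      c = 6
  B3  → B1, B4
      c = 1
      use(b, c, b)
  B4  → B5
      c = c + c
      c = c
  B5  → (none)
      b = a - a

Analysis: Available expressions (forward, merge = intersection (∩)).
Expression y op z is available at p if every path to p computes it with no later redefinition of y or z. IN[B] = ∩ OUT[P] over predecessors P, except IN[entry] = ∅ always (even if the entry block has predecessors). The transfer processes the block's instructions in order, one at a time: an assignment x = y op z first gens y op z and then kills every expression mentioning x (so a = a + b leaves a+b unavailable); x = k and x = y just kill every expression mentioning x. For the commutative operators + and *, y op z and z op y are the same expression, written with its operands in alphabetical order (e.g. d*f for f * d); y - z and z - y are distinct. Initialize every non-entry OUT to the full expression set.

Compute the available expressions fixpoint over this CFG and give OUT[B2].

Answer: {b*d}

Trace:
Per-block solution:
  B0:   IN={}   OUT={}
  B1:   IN={}   OUT={b*d}
  B2:   IN={b*d}   OUT={b*d}
  B3:   IN={b*d}   OUT={b*d}
  B4:   IN={b*d}   OUT={b*d}
  B5:   IN={b*d}   OUT={a-a}

Merge at B2: IN[B2] = OUT[B1] = {b*d}
Applying B2's transfer function to that IN value gives OUT[B2] (row B2 above).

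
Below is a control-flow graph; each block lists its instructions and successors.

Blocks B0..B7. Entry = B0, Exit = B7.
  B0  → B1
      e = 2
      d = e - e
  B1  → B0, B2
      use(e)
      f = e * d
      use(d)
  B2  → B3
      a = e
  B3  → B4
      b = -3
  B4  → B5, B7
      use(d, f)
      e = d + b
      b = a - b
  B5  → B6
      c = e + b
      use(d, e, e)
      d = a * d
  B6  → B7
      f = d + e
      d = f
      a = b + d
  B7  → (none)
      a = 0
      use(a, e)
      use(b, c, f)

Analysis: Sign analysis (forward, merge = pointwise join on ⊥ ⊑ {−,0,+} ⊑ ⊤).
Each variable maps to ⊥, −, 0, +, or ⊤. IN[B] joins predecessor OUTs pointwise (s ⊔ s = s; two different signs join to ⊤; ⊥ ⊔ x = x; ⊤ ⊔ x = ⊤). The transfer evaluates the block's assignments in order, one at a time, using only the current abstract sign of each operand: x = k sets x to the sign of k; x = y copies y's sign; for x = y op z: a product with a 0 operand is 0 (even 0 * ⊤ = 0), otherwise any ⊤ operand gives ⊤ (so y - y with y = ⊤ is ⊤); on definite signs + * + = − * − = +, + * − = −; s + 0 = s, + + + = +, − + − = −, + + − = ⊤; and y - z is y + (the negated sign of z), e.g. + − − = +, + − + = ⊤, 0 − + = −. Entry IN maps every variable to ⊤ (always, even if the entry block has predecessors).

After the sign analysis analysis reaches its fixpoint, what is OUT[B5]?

Fixpoint table:
  B0: | IN=(all ⊤) | OUT={e:+; rest ⊤}
  B1: | IN={e:+; rest ⊤} | OUT={e:+; rest ⊤}
  B2: | IN={e:+; rest ⊤} | OUT={a:+, e:+; rest ⊤}
  B3: | IN={a:+, e:+; rest ⊤} | OUT={a:+, b:-, e:+; rest ⊤}
  B4: | IN={a:+, b:-, e:+; rest ⊤} | OUT={a:+, b:+; rest ⊤}
  B5: | IN={a:+, b:+; rest ⊤} | OUT={a:+, b:+; rest ⊤}
  B6: | IN={a:+, b:+; rest ⊤} | OUT={b:+; rest ⊤}
  B7: | IN={b:+; rest ⊤} | OUT={a:0, b:+; rest ⊤}

Merge at B5: IN[B5] = OUT[B4] = {a: +, b: +, c: ⊤, d: ⊤, e: ⊤, f: ⊤}
Applying B5's transfer function to that IN value gives OUT[B5] (row B5 above).

Answer: {a: +, b: +, c: ⊤, d: ⊤, e: ⊤, f: ⊤}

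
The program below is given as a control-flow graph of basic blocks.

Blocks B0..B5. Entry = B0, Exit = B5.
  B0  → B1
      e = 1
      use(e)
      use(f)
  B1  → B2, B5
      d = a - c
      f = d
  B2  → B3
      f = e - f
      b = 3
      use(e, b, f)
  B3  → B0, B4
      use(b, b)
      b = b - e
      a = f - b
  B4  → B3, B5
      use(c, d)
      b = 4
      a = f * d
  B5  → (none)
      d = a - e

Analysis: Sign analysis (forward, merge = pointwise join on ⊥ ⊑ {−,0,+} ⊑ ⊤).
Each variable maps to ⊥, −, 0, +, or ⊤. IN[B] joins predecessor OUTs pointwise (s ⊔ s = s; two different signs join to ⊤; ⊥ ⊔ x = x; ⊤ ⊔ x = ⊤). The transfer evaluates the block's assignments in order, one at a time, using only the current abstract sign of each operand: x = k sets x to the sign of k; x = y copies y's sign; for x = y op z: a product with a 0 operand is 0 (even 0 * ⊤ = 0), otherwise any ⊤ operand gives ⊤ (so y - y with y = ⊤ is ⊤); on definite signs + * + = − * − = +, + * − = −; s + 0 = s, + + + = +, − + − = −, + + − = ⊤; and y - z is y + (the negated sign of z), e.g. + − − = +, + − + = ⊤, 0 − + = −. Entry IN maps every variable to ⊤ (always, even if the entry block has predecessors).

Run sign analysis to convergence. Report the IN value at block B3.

Answer: {a: ⊤, b: +, c: ⊤, d: ⊤, e: +, f: ⊤}

Trace:
Converged values:
  B0:  IN=(all ⊤)  OUT={e:+; rest ⊤}
  B1:  IN={e:+; rest ⊤}  OUT={e:+; rest ⊤}
  B2:  IN={e:+; rest ⊤}  OUT={b:+, e:+; rest ⊤}
  B3:  IN={b:+, e:+; rest ⊤}  OUT={e:+; rest ⊤}
  B4:  IN={e:+; rest ⊤}  OUT={b:+, e:+; rest ⊤}
  B5:  IN={e:+; rest ⊤}  OUT={e:+; rest ⊤}

Merge at B3: IN[B3] = OUT[B2] ⊔ OUT[B4] = {a: ⊤, b: +, c: ⊤, d: ⊤, e: +, f: ⊤}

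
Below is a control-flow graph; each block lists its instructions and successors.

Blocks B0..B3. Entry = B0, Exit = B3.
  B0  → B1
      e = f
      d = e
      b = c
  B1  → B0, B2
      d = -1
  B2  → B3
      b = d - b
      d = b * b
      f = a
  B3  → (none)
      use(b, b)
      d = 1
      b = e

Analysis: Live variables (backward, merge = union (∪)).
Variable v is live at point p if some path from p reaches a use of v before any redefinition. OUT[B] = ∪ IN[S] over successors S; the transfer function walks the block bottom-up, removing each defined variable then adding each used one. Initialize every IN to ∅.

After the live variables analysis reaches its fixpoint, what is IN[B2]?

Answer: {a, b, d, e}

Working:
Fixpoint table:
  B0:   IN={a, c, f}   OUT={a, b, c, e, f}
  B1:   IN={a, b, c, e, f}   OUT={a, b, c, d, e, f}
  B2:   IN={a, b, d, e}   OUT={b, e}
  B3:   IN={b, e}   OUT={}

Merge at B2: OUT[B2] = IN[B3] = {b, e}
Applying B2's transfer function to that OUT value gives IN[B2] (row B2 above).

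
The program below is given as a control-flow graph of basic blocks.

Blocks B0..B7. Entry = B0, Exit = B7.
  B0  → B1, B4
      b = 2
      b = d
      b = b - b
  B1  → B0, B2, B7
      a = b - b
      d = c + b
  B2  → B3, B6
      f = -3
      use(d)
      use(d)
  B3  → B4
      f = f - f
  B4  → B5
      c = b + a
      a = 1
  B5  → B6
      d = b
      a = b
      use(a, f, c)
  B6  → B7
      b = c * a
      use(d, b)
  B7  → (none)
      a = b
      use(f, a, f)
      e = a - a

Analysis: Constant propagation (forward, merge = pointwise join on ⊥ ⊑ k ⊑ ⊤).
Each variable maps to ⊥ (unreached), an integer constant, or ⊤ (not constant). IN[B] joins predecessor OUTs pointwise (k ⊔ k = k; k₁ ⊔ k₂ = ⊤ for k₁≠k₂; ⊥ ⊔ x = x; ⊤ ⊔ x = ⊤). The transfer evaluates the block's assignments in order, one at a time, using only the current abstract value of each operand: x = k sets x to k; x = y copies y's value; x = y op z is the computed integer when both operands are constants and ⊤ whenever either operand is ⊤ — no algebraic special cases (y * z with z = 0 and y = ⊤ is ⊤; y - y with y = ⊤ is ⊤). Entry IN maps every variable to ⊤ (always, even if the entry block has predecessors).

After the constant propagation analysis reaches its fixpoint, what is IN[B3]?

Per-block solution:
  B0:   IN=(all ⊤)   OUT=(all ⊤)
  B1:   IN=(all ⊤)   OUT=(all ⊤)
  B2:   IN=(all ⊤)   OUT={f:-3; rest ⊤}
  B3:   IN={f:-3; rest ⊤}   OUT={f:0; rest ⊤}
  B4:   IN=(all ⊤)   OUT={a:1; rest ⊤}
  B5:   IN={a:1; rest ⊤}   OUT=(all ⊤)
  B6:   IN=(all ⊤)   OUT=(all ⊤)
  B7:   IN=(all ⊤)   OUT=(all ⊤)

Merge at B3: IN[B3] = OUT[B2] = {a: ⊤, b: ⊤, c: ⊤, d: ⊤, e: ⊤, f: -3}

Answer: {a: ⊤, b: ⊤, c: ⊤, d: ⊤, e: ⊤, f: -3}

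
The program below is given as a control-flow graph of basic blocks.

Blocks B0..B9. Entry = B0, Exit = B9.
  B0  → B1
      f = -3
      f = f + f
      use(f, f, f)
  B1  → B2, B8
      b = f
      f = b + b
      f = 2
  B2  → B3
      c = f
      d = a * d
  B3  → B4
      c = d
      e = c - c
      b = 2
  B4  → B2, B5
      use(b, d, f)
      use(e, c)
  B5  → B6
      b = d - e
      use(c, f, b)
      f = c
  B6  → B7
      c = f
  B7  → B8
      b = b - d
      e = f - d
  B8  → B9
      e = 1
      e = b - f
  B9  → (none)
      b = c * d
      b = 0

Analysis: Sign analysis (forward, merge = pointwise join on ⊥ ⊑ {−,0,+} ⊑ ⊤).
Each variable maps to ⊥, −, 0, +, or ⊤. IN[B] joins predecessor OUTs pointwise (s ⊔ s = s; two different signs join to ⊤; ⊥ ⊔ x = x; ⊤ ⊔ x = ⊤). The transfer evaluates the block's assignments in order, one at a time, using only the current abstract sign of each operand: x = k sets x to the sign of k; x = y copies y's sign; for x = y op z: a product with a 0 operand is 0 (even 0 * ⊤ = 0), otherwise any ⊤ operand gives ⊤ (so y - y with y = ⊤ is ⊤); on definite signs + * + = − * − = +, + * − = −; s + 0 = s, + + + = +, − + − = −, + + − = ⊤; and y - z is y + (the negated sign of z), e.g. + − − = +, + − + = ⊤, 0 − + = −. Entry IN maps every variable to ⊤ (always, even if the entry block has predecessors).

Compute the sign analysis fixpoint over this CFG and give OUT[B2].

Fixpoint table:
  B0:   IN=(all ⊤)   OUT={f:-; rest ⊤}
  B1:   IN={f:-; rest ⊤}   OUT={b:-, f:+; rest ⊤}
  B2:   IN={f:+; rest ⊤}   OUT={c:+, f:+; rest ⊤}
  B3:   IN={c:+, f:+; rest ⊤}   OUT={b:+, f:+; rest ⊤}
  B4:   IN={b:+, f:+; rest ⊤}   OUT={b:+, f:+; rest ⊤}
  B5:   IN={b:+, f:+; rest ⊤}   OUT=(all ⊤)
  B6:   IN=(all ⊤)   OUT=(all ⊤)
  B7:   IN=(all ⊤)   OUT=(all ⊤)
  B8:   IN=(all ⊤)   OUT=(all ⊤)
  B9:   IN=(all ⊤)   OUT={b:0; rest ⊤}

Merge at B2: IN[B2] = OUT[B1] ⊔ OUT[B4] = {a: ⊤, b: ⊤, c: ⊤, d: ⊤, e: ⊤, f: +}
Applying B2's transfer function to that IN value gives OUT[B2] (row B2 above).

Answer: {a: ⊤, b: ⊤, c: +, d: ⊤, e: ⊤, f: +}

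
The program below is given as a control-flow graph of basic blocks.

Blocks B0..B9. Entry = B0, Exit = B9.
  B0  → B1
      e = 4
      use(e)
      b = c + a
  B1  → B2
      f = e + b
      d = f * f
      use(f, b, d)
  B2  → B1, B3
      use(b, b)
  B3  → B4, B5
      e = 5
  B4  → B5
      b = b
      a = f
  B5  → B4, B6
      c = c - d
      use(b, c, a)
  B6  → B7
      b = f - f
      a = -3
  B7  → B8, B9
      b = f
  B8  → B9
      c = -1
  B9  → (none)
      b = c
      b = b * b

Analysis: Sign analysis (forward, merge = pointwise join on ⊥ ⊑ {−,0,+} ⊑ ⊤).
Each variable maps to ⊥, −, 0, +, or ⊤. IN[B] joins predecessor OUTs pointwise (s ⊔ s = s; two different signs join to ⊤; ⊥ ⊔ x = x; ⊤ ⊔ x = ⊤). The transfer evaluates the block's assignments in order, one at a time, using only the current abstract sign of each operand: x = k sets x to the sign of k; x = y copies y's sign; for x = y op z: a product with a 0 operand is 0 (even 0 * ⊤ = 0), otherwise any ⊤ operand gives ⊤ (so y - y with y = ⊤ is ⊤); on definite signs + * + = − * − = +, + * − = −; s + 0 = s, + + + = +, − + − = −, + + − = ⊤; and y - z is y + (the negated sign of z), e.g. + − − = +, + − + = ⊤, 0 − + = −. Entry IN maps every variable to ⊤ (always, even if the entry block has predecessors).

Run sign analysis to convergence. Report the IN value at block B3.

Answer: {a: ⊤, b: ⊤, c: ⊤, d: ⊤, e: +, f: ⊤}

Trace:
Converged values:
  B0:   IN=(all ⊤)   OUT={e:+; rest ⊤}
  B1:   IN={e:+; rest ⊤}   OUT={e:+; rest ⊤}
  B2:   IN={e:+; rest ⊤}   OUT={e:+; rest ⊤}
  B3:   IN={e:+; rest ⊤}   OUT={e:+; rest ⊤}
  B4:   IN={e:+; rest ⊤}   OUT={e:+; rest ⊤}
  B5:   IN={e:+; rest ⊤}   OUT={e:+; rest ⊤}
  B6:   IN={e:+; rest ⊤}   OUT={a:-, e:+; rest ⊤}
  B7:   IN={a:-, e:+; rest ⊤}   OUT={a:-, e:+; rest ⊤}
  B8:   IN={a:-, e:+; rest ⊤}   OUT={a:-, c:-, e:+; rest ⊤}
  B9:   IN={a:-, e:+; rest ⊤}   OUT={a:-, e:+; rest ⊤}

Merge at B3: IN[B3] = OUT[B2] = {a: ⊤, b: ⊤, c: ⊤, d: ⊤, e: +, f: ⊤}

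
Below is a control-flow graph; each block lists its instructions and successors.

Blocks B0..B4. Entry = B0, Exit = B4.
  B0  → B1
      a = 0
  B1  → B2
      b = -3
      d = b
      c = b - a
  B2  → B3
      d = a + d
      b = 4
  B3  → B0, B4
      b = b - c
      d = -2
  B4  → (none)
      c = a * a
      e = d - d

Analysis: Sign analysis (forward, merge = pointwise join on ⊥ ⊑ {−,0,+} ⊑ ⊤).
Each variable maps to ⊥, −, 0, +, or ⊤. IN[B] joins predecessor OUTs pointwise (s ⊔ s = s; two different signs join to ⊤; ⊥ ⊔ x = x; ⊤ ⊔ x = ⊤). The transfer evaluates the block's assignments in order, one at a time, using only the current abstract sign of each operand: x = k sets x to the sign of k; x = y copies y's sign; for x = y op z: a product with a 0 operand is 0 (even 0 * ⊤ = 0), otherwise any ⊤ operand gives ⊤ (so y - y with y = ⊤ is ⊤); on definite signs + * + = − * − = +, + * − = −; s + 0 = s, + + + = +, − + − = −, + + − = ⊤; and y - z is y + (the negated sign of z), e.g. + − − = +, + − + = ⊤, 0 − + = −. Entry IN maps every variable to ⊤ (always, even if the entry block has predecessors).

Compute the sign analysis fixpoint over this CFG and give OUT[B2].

Converged values:
  B0:  IN=(all ⊤)  OUT={a:0; rest ⊤}
  B1:  IN={a:0; rest ⊤}  OUT={a:0, b:-, c:-, d:-; rest ⊤}
  B2:  IN={a:0, b:-, c:-, d:-; rest ⊤}  OUT={a:0, b:+, c:-, d:-; rest ⊤}
  B3:  IN={a:0, b:+, c:-, d:-; rest ⊤}  OUT={a:0, b:+, c:-, d:-; rest ⊤}
  B4:  IN={a:0, b:+, c:-, d:-; rest ⊤}  OUT={a:0, b:+, c:0, d:-; rest ⊤}

Merge at B2: IN[B2] = OUT[B1] = {a: 0, b: -, c: -, d: -, e: ⊤, f: ⊤}
Applying B2's transfer function to that IN value gives OUT[B2] (row B2 above).

Answer: {a: 0, b: +, c: -, d: -, e: ⊤, f: ⊤}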